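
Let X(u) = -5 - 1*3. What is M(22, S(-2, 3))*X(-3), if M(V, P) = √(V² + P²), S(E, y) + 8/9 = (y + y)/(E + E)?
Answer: -4*√158665/9 ≈ -177.03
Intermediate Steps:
X(u) = -8 (X(u) = -5 - 3 = -8)
S(E, y) = -8/9 + y/E (S(E, y) = -8/9 + (y + y)/(E + E) = -8/9 + (2*y)/((2*E)) = -8/9 + (2*y)*(1/(2*E)) = -8/9 + y/E)
M(V, P) = √(P² + V²)
M(22, S(-2, 3))*X(-3) = √((-8/9 + 3/(-2))² + 22²)*(-8) = √((-8/9 + 3*(-½))² + 484)*(-8) = √((-8/9 - 3/2)² + 484)*(-8) = √((-43/18)² + 484)*(-8) = √(1849/324 + 484)*(-8) = √(158665/324)*(-8) = (√158665/18)*(-8) = -4*√158665/9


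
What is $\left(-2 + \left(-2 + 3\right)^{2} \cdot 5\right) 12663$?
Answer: $37989$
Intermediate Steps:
$\left(-2 + \left(-2 + 3\right)^{2} \cdot 5\right) 12663 = \left(-2 + 1^{2} \cdot 5\right) 12663 = \left(-2 + 1 \cdot 5\right) 12663 = \left(-2 + 5\right) 12663 = 3 \cdot 12663 = 37989$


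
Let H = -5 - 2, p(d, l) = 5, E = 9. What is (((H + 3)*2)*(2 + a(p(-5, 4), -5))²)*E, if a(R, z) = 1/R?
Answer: -8712/25 ≈ -348.48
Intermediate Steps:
H = -7
(((H + 3)*2)*(2 + a(p(-5, 4), -5))²)*E = (((-7 + 3)*2)*(2 + 1/5)²)*9 = ((-4*2)*(2 + ⅕)²)*9 = -8*(11/5)²*9 = -8*121/25*9 = -968/25*9 = -8712/25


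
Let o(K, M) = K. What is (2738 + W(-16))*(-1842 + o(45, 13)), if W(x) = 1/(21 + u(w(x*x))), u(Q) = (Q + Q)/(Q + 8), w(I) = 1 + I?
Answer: -29910286899/6079 ≈ -4.9203e+6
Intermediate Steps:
u(Q) = 2*Q/(8 + Q) (u(Q) = (2*Q)/(8 + Q) = 2*Q/(8 + Q))
W(x) = 1/(21 + 2*(1 + x²)/(9 + x²)) (W(x) = 1/(21 + 2*(1 + x*x)/(8 + (1 + x*x))) = 1/(21 + 2*(1 + x²)/(8 + (1 + x²))) = 1/(21 + 2*(1 + x²)/(9 + x²)))
(2738 + W(-16))*(-1842 + o(45, 13)) = (2738 + (9 + (-16)²)/(191 + 23*(-16)²))*(-1842 + 45) = (2738 + (9 + 256)/(191 + 23*256))*(-1797) = (2738 + 265/(191 + 5888))*(-1797) = (2738 + 265/6079)*(-1797) = (16644567/6079)*(-1797) = -29910286899/6079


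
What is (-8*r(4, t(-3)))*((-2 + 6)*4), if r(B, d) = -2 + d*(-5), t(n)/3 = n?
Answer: -5504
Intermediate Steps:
t(n) = 3*n
r(B, d) = -2 - 5*d
(-8*r(4, t(-3)))*((-2 + 6)*4) = (-8*(-2 - 15*(-3)))*((-2 + 6)*4) = (-8*(-2 - 5*(-9)))*(4*4) = -8*(-2 + 45)*16 = -8*43*16 = -344*16 = -5504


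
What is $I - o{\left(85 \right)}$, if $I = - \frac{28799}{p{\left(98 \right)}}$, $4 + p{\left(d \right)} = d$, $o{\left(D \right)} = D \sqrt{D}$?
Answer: $- \frac{28799}{94} - 85 \sqrt{85} \approx -1090.0$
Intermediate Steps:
$o{\left(D \right)} = D^{\frac{3}{2}}$
$p{\left(d \right)} = -4 + d$
$I = - \frac{28799}{94}$ ($I = - \frac{28799}{-4 + 98} = - \frac{28799}{94} \approx -306.37$)
$I - o{\left(85 \right)} = - \frac{28799}{94} - 85^{\frac{3}{2}} = - \frac{28799}{94} - 85 \sqrt{85}$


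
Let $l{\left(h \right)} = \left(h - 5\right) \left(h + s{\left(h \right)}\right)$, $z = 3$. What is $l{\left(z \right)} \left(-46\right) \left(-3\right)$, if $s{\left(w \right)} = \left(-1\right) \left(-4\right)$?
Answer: $-1932$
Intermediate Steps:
$s{\left(w \right)} = 4$
$l{\left(h \right)} = \left(-5 + h\right) \left(4 + h\right)$ ($l{\left(h \right)} = \left(h - 5\right) \left(h + 4\right) = \left(-5 + h\right) \left(4 + h\right)$)
$l{\left(z \right)} \left(-46\right) \left(-3\right) = \left(-20 + 3^{2} - 3\right) \left(-46\right) \left(-3\right) = \left(-20 + 9 - 3\right) \left(-46\right) \left(-3\right) = \left(-14\right) \left(-46\right) \left(-3\right) = 644 \left(-3\right) = -1932$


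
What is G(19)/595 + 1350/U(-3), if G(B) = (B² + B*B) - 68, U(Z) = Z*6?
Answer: -43971/595 ≈ -73.901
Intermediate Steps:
U(Z) = 6*Z
G(B) = -68 + 2*B² (G(B) = (B² + B²) - 68 = 2*B² - 68 = -68 + 2*B²)
G(19)/595 + 1350/U(-3) = (-68 + 2*19²)/595 + 1350/((6*(-3))) = (-68 + 2*361)*(1/595) + 1350/(-18) = (-68 + 722)*(1/595) + 1350*(-1/18) = 654*(1/595) - 75 = 654/595 - 75 = -43971/595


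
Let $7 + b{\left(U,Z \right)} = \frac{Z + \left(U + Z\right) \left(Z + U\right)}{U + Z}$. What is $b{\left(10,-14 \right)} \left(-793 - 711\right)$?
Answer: $11280$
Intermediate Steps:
$b{\left(U,Z \right)} = -7 + \frac{Z + \left(U + Z\right)^{2}}{U + Z}$ ($b{\left(U,Z \right)} = -7 + \frac{Z + \left(U + Z\right) \left(Z + U\right)}{U + Z} = -7 + \frac{Z + \left(U + Z\right) \left(U + Z\right)}{U + Z} = -7 + \frac{Z + \left(U + Z\right)^{2}}{U + Z}$)
$b{\left(10,-14 \right)} \left(-793 - 711\right) = \frac{\left(10 - 14\right)^{2} - 70 - -84}{10 - 14} \left(-793 - 711\right) = \frac{\left(-4\right)^{2} - 70 + 84}{-4} \left(-1504\right) = - \frac{16 - 70 + 84}{4} \left(-1504\right) = \left(- \frac{1}{4}\right) 30 \left(-1504\right) = \left(- \frac{15}{2}\right) \left(-1504\right) = 11280$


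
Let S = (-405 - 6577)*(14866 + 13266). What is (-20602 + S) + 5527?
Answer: -196432699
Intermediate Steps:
S = -196417624 (S = -6982*28132 = -196417624)
(-20602 + S) + 5527 = (-20602 - 196417624) + 5527 = -196438226 + 5527 = -196432699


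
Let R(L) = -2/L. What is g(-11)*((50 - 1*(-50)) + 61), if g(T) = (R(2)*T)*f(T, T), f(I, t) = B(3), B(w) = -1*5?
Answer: -8855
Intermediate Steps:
B(w) = -5
f(I, t) = -5
g(T) = 5*T (g(T) = ((-2/2)*T)*(-5) = ((-2*½)*T)*(-5) = -T*(-5) = 5*T)
g(-11)*((50 - 1*(-50)) + 61) = (5*(-11))*((50 - 1*(-50)) + 61) = -55*((50 + 50) + 61) = -55*(100 + 61) = -55*161 = -8855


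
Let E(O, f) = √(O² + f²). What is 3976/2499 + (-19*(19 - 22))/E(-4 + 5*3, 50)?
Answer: 568/357 + 57*√2621/2621 ≈ 2.7044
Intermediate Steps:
3976/2499 + (-19*(19 - 22))/E(-4 + 5*3, 50) = 3976/2499 + (-19*(19 - 22))/(√((-4 + 5*3)² + 50²)) = 3976*(1/2499) + (-19*(-3))/(√((-4 + 15)² + 2500)) = 568/357 + 57/(√(11² + 2500)) = 568/357 + 57/(√(121 + 2500)) = 568/357 + 57/(√2621) = 568/357 + 57*(√2621/2621) = 568/357 + 57*√2621/2621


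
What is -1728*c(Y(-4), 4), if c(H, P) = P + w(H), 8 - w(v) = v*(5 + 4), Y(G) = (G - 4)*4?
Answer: -518400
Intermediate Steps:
Y(G) = -16 + 4*G (Y(G) = (-4 + G)*4 = -16 + 4*G)
w(v) = 8 - 9*v (w(v) = 8 - v*(5 + 4) = 8 - v*9 = 8 - 9*v)
c(H, P) = 8 + P - 9*H (c(H, P) = P + (8 - 9*H) = 8 + P - 9*H)
-1728*c(Y(-4), 4) = -1728*(8 + 4 - 9*(-16 + 4*(-4))) = -1728*(8 + 4 - 9*(-16 - 16)) = -1728*(8 + 4 - 9*(-32)) = -1728*(8 + 4 + 288) = -1728*300 = -518400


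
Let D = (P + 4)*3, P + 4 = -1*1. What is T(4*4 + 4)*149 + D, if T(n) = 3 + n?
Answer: 3424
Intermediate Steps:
P = -5 (P = -4 - 1*1 = -4 - 1 = -5)
D = -3 (D = (-5 + 4)*3 = -1*3 = -3)
T(4*4 + 4)*149 + D = (3 + (4*4 + 4))*149 - 3 = (3 + (16 + 4))*149 - 3 = (3 + 20)*149 - 3 = 23*149 - 3 = 3427 - 3 = 3424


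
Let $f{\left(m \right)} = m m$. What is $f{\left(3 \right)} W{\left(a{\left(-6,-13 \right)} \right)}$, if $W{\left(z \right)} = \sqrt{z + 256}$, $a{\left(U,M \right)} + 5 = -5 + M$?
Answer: $9 \sqrt{233} \approx 137.38$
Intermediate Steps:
$f{\left(m \right)} = m^{2}$
$a{\left(U,M \right)} = -10 + M$ ($a{\left(U,M \right)} = -5 + \left(-5 + M\right) = -10 + M$)
$W{\left(z \right)} = \sqrt{256 + z}$
$f{\left(3 \right)} W{\left(a{\left(-6,-13 \right)} \right)} = 3^{2} \sqrt{256 - 23} = 9 \sqrt{256 - 23} = 9 \sqrt{233}$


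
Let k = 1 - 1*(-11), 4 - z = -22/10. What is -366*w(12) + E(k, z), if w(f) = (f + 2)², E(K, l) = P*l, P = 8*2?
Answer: -358184/5 ≈ -71637.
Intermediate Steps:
z = 31/5 (z = 4 - (-22)/10 = 4 - 1*(-11/5) = 4 + 11/5 = 31/5 ≈ 6.2000)
P = 16
k = 12 (k = 1 + 11 = 12)
E(K, l) = 16*l
w(f) = (2 + f)²
-366*w(12) + E(k, z) = -366*(2 + 12)² + 16*(31/5) = -366*14² + 496/5 = -366*196 + 496/5 = -71736 + 496/5 = -358184/5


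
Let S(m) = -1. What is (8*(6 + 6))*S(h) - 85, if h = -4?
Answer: -181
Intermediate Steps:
(8*(6 + 6))*S(h) - 85 = (8*(6 + 6))*(-1) - 85 = (8*12)*(-1) - 85 = 96*(-1) - 85 = -96 - 85 = -181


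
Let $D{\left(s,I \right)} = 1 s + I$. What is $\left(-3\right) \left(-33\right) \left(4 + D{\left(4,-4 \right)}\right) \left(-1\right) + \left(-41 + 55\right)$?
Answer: $-382$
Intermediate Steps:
$D{\left(s,I \right)} = I + s$ ($D{\left(s,I \right)} = s + I = I + s$)
$\left(-3\right) \left(-33\right) \left(4 + D{\left(4,-4 \right)}\right) \left(-1\right) + \left(-41 + 55\right) = \left(-3\right) \left(-33\right) \left(4 + \left(-4 + 4\right)\right) \left(-1\right) + \left(-41 + 55\right) = 99 \left(4 + 0\right) \left(-1\right) + 14 = 99 \cdot 4 \left(-1\right) + 14 = 99 \left(-4\right) + 14 = -396 + 14 = -382$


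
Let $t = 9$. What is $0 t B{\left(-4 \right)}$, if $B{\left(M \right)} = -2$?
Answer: $0$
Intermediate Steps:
$0 t B{\left(-4 \right)} = 0 \cdot 9 \left(-2\right) = 0 \left(-2\right) = 0$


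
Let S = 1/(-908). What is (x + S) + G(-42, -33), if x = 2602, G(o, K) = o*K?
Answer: 3621103/908 ≈ 3988.0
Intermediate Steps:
G(o, K) = K*o
S = -1/908 ≈ -0.0011013
(x + S) + G(-42, -33) = (2602 - 1/908) - 33*(-42) = 2362615/908 + 1386 = 3621103/908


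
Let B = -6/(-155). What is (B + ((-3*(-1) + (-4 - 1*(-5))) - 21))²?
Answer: 6911641/24025 ≈ 287.69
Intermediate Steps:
B = 6/155 (B = -6*(-1/155) = 6/155 ≈ 0.038710)
(B + ((-3*(-1) + (-4 - 1*(-5))) - 21))² = (6/155 + ((-3*(-1) + (-4 - 1*(-5))) - 21))² = (6/155 + ((3 + (-4 + 5)) - 21))² = (6/155 + ((3 + 1) - 21))² = (6/155 + (4 - 21))² = (6/155 - 17)² = (-2629/155)² = 6911641/24025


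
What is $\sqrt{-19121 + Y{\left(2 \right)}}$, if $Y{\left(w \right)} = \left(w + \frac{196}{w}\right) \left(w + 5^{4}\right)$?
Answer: $\sqrt{43579} \approx 208.76$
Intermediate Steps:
$Y{\left(w \right)} = \left(625 + w\right) \left(w + \frac{196}{w}\right)$ ($Y{\left(w \right)} = \left(w + \frac{196}{w}\right) \left(w + 625\right) = \left(w + \frac{196}{w}\right) \left(625 + w\right) = \left(625 + w\right) \left(w + \frac{196}{w}\right)$)
$\sqrt{-19121 + Y{\left(2 \right)}} = \sqrt{-19121 + \left(196 + 2^{2} + 625 \cdot 2 + \frac{122500}{2}\right)} = \sqrt{-19121 + \left(196 + 4 + 1250 + 122500 \cdot \frac{1}{2}\right)} = \sqrt{-19121 + \left(196 + 4 + 1250 + 61250\right)} = \sqrt{-19121 + 62700} = \sqrt{43579}$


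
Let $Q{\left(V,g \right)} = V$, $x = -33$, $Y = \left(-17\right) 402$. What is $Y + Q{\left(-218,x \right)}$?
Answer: $-7052$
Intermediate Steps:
$Y = -6834$
$Y + Q{\left(-218,x \right)} = -6834 - 218 = -7052$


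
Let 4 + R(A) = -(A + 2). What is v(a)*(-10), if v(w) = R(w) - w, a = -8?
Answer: -100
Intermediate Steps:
R(A) = -6 - A (R(A) = -4 - (A + 2) = -4 - (2 + A) = -4 + (-2 - A) = -6 - A)
v(w) = -6 - 2*w (v(w) = (-6 - w) - w = -6 - 2*w)
v(a)*(-10) = (-6 - 2*(-8))*(-10) = (-6 + 16)*(-10) = 10*(-10) = -100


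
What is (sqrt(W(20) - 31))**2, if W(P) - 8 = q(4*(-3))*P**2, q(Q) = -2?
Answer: -823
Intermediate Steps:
W(P) = 8 - 2*P**2
(sqrt(W(20) - 31))**2 = (sqrt((8 - 2*20**2) - 31))**2 = (sqrt((8 - 2*400) - 31))**2 = (sqrt((8 - 800) - 31))**2 = (sqrt(-792 - 31))**2 = (sqrt(-823))**2 = (I*sqrt(823))**2 = -823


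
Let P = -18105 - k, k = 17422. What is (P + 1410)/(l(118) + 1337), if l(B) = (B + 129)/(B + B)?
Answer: -8051612/315779 ≈ -25.498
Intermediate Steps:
P = -35527 (P = -18105 - 1*17422 = -18105 - 17422 = -35527)
l(B) = (129 + B)/(2*B) (l(B) = (129 + B)/((2*B)) = (129 + B)*(1/(2*B)) = (129 + B)/(2*B))
(P + 1410)/(l(118) + 1337) = (-35527 + 1410)/((½)*(129 + 118)/118 + 1337) = -34117/((½)*(1/118)*247 + 1337) = -34117/(247/236 + 1337) = -34117/315779/236 = -34117*236/315779 = -8051612/315779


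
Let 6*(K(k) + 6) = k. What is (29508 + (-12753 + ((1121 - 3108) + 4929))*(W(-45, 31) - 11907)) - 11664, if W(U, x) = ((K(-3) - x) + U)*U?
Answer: 160828167/2 ≈ 8.0414e+7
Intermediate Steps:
K(k) = -6 + k/6
W(U, x) = U*(-13/2 + U - x) (W(U, x) = (((-6 + (⅙)*(-3)) - x) + U)*U = (((-6 - ½) - x) + U)*U = ((-13/2 - x) + U)*U = (-13/2 + U - x)*U = U*(-13/2 + U - x))
(29508 + (-12753 + ((1121 - 3108) + 4929))*(W(-45, 31) - 11907)) - 11664 = (29508 + (-12753 + ((1121 - 3108) + 4929))*((½)*(-45)*(-13 - 2*31 + 2*(-45)) - 11907)) - 11664 = (29508 + (-12753 + (-1987 + 4929))*((½)*(-45)*(-13 - 62 - 90) - 11907)) - 11664 = (29508 + (-12753 + 2942)*((½)*(-45)*(-165) - 11907)) - 11664 = (29508 - 9811*(7425/2 - 11907)) - 11664 = (29508 - 9811*(-16389/2)) - 11664 = (29508 + 160792479/2) - 11664 = 160851495/2 - 11664 = 160828167/2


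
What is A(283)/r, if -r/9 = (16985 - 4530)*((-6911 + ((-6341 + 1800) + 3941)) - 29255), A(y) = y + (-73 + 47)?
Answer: 257/4121284770 ≈ 6.2359e-8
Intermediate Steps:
A(y) = -26 + y (A(y) = y - 26 = -26 + y)
r = 4121284770 (r = -9*(16985 - 4530)*((-6911 + ((-6341 + 1800) + 3941)) - 29255) = -112095*((-6911 + (-4541 + 3941)) - 29255) = -112095*((-6911 - 600) - 29255) = -112095*(-7511 - 29255) = -112095*(-36766) = -9*(-457920530) = 4121284770)
A(283)/r = (-26 + 283)/4121284770 = 257*(1/4121284770) = 257/4121284770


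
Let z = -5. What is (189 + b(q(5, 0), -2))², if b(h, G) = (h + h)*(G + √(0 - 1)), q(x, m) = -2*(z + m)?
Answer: 21801 + 5960*I ≈ 21801.0 + 5960.0*I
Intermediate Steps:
q(x, m) = 10 - 2*m (q(x, m) = -2*(-5 + m) = 10 - 2*m)
b(h, G) = 2*h*(I + G) (b(h, G) = (2*h)*(G + √(-1)) = (2*h)*(G + I) = (2*h)*(I + G) = 2*h*(I + G))
(189 + b(q(5, 0), -2))² = (189 + 2*(10 - 2*0)*(I - 2))² = (189 + 2*(10 + 0)*(-2 + I))² = (189 + 2*10*(-2 + I))² = (189 + (-40 + 20*I))² = (149 + 20*I)²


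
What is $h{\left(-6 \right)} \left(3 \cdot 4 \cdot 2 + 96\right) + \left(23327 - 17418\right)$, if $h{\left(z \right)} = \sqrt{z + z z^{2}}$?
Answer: $5909 + 120 i \sqrt{222} \approx 5909.0 + 1788.0 i$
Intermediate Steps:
$h{\left(z \right)} = \sqrt{z + z^{3}}$
$h{\left(-6 \right)} \left(3 \cdot 4 \cdot 2 + 96\right) + \left(23327 - 17418\right) = \sqrt{-6 + \left(-6\right)^{3}} \left(3 \cdot 4 \cdot 2 + 96\right) + \left(23327 - 17418\right) = \sqrt{-6 - 216} \left(12 \cdot 2 + 96\right) + 5909 = \sqrt{-222} \left(24 + 96\right) + 5909 = i \sqrt{222} \cdot 120 + 5909 = 120 i \sqrt{222} + 5909 = 5909 + 120 i \sqrt{222}$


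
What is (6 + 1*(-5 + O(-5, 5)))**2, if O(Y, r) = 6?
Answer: 49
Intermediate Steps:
(6 + 1*(-5 + O(-5, 5)))**2 = (6 + 1*(-5 + 6))**2 = (6 + 1*1)**2 = (6 + 1)**2 = 7**2 = 49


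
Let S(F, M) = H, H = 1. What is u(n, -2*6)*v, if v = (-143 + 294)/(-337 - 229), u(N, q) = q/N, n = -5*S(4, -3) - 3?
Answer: -453/1132 ≈ -0.40018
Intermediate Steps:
S(F, M) = 1
n = -8 (n = -5*1 - 3 = -5 - 3 = -8)
v = -151/566 (v = 151/(-566) = 151*(-1/566) = -151/566 ≈ -0.26678)
u(n, -2*6)*v = (-2*6/(-8))*(-151/566) = -12*(-1/8)*(-151/566) = (3/2)*(-151/566) = -453/1132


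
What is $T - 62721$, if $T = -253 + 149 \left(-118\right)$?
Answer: $-80556$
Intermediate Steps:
$T = -17835$ ($T = -253 - 17582 = -17835$)
$T - 62721 = -17835 - 62721 = -80556$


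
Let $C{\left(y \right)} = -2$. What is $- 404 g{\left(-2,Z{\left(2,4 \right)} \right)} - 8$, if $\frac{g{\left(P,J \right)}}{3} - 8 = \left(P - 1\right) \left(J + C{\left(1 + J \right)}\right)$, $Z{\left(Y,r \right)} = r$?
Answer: $-2432$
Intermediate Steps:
$g{\left(P,J \right)} = 24 + 3 \left(-1 + P\right) \left(-2 + J\right)$ ($g{\left(P,J \right)} = 24 + 3 \left(P - 1\right) \left(J - 2\right) = 24 + 3 \left(-1 + P\right) \left(-2 + J\right)$)
$- 404 g{\left(-2,Z{\left(2,4 \right)} \right)} - 8 = - 404 \left(30 - -12 - 12 + 3 \cdot 4 \left(-2\right)\right) - 8 = - 404 \left(30 + 12 - 12 - 24\right) - 8 = \left(-404\right) 6 - 8 = -2424 - 8 = -2432$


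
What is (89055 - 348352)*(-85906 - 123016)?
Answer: 54172847834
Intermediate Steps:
(89055 - 348352)*(-85906 - 123016) = -259297*(-208922) = 54172847834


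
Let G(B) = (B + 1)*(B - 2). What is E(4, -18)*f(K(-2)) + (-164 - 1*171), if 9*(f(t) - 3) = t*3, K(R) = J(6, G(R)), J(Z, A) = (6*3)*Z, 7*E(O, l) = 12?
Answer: -1877/7 ≈ -268.14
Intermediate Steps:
E(O, l) = 12/7 (E(O, l) = (1/7)*12 = 12/7)
G(B) = (1 + B)*(-2 + B)
J(Z, A) = 18*Z
K(R) = 108 (K(R) = 18*6 = 108)
f(t) = 3 + t/3 (f(t) = 3 + (t*3)/9 = 3 + (3*t)/9 = 3 + t/3)
E(4, -18)*f(K(-2)) + (-164 - 1*171) = 12*(3 + (1/3)*108)/7 + (-164 - 1*171) = 12*(3 + 36)/7 + (-164 - 171) = (12/7)*39 - 335 = 468/7 - 335 = -1877/7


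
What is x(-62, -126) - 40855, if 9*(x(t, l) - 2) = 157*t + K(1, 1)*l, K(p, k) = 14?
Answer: -379175/9 ≈ -42131.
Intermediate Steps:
x(t, l) = 2 + 14*l/9 + 157*t/9 (x(t, l) = 2 + (157*t + 14*l)/9 = 2 + (14*l + 157*t)/9 = 2 + (14*l/9 + 157*t/9) = 2 + 14*l/9 + 157*t/9)
x(-62, -126) - 40855 = (2 + (14/9)*(-126) + (157/9)*(-62)) - 40855 = (2 - 196 - 9734/9) - 40855 = -11480/9 - 40855 = -379175/9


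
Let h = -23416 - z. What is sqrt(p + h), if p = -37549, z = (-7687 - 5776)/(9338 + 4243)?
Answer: I*sqrt(1249379872818)/4527 ≈ 246.91*I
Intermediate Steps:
z = -13463/13581 ≈ -0.99131
h = -317999233/13581 (h = -23416 - 1*(-13463/13581) = -23416 + 13463/13581 = -317999233/13581 ≈ -23415.)
sqrt(p + h) = sqrt(-37549 - 317999233/13581) = sqrt(-827952202/13581) = I*sqrt(1249379872818)/4527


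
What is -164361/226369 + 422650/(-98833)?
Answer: -111919148563/22372727377 ≈ -5.0025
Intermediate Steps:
-164361/226369 + 422650/(-98833) = -164361*1/226369 + 422650*(-1/98833) = -164361/226369 - 422650/98833 = -111919148563/22372727377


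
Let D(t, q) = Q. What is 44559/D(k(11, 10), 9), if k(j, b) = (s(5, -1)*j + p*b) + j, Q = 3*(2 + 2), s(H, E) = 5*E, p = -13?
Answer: 14853/4 ≈ 3713.3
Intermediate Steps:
Q = 12 (Q = 3*4 = 12)
k(j, b) = -13*b - 4*j (k(j, b) = ((5*(-1))*j - 13*b) + j = (-5*j - 13*b) + j = (-13*b - 5*j) + j = -13*b - 4*j)
D(t, q) = 12
44559/D(k(11, 10), 9) = 44559/12 = 44559*(1/12) = 14853/4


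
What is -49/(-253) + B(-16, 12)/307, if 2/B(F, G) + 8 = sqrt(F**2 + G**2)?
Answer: 90511/466026 ≈ 0.19422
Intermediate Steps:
B(F, G) = 2/(-8 + sqrt(F**2 + G**2))
-49/(-253) + B(-16, 12)/307 = -49/(-253) + (2/(-8 + sqrt((-16)**2 + 12**2)))/307 = -49*(-1/253) + (2/(-8 + sqrt(256 + 144)))*(1/307) = 49/253 + (2/(-8 + sqrt(400)))*(1/307) = 49/253 + (2/(-8 + 20))*(1/307) = 49/253 + (2/12)*(1/307) = 49/253 + (2*(1/12))*(1/307) = 49/253 + (1/6)*(1/307) = 49/253 + 1/1842 = 90511/466026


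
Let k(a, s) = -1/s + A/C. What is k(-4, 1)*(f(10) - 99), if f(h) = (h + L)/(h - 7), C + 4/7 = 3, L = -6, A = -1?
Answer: 2344/17 ≈ 137.88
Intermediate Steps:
C = 17/7 (C = -4/7 + 3 = 17/7 ≈ 2.4286)
f(h) = (-6 + h)/(-7 + h) (f(h) = (h - 6)/(h - 7) = (-6 + h)/(-7 + h))
k(a, s) = -7/17 - 1/s (k(a, s) = -1/s - 1/17/7 = -1/s - 1*7/17 = -1/s - 7/17 = -7/17 - 1/s)
k(-4, 1)*(f(10) - 99) = (-7/17 - 1/1)*((-6 + 10)/(-7 + 10) - 99) = (-7/17 - 1*1)*(4/3 - 99) = (-7/17 - 1)*((⅓)*4 - 99) = -24*(4/3 - 99)/17 = -24/17*(-293/3) = 2344/17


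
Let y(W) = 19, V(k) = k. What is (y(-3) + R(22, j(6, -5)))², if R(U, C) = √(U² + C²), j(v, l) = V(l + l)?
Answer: 945 + 76*√146 ≈ 1863.3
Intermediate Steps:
j(v, l) = 2*l (j(v, l) = l + l = 2*l)
R(U, C) = √(C² + U²)
(y(-3) + R(22, j(6, -5)))² = (19 + √((2*(-5))² + 22²))² = (19 + √((-10)² + 484))² = (19 + √(100 + 484))² = (19 + √584)² = (19 + 2*√146)²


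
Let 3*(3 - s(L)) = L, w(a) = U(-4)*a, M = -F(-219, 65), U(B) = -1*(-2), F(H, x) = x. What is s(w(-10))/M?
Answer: -29/195 ≈ -0.14872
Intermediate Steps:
U(B) = 2
M = -65 (M = -1*65 = -65)
w(a) = 2*a
s(L) = 3 - L/3
s(w(-10))/M = (3 - 2*(-10)/3)/(-65) = (3 - ⅓*(-20))*(-1/65) = (3 + 20/3)*(-1/65) = (29/3)*(-1/65) = -29/195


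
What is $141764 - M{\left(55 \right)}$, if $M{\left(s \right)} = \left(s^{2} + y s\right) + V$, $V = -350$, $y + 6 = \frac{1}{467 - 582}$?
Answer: $\frac{3206648}{23} \approx 1.3942 \cdot 10^{5}$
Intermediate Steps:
$y = - \frac{691}{115}$ ($y = -6 + \frac{1}{467 - 582} = -6 + \frac{1}{-115} = -6 - \frac{1}{115} = - \frac{691}{115} \approx -6.0087$)
$M{\left(s \right)} = -350 + s^{2} - \frac{691 s}{115}$ ($M{\left(s \right)} = \left(s^{2} - \frac{691 s}{115}\right) - 350 = -350 + s^{2} - \frac{691 s}{115}$)
$141764 - M{\left(55 \right)} = 141764 - \left(-350 + 55^{2} - \frac{7601}{23}\right) = 141764 - \left(-350 + 3025 - \frac{7601}{23}\right) = 141764 - \frac{53924}{23} = \frac{3206648}{23}$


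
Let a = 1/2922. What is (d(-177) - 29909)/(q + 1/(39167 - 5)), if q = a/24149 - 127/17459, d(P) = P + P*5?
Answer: 124519558828731812967/29143294368926 ≈ 4.2727e+6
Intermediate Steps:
a = 1/2922 ≈ 0.00034223
d(P) = 6*P (d(P) = P + 5*P = 6*P)
q = -8961531547/1231966016502 (q = (1/2922)/24149 - 127/17459 = (1/2922)*(1/24149) - 127*1/17459 = 1/70563378 - 127/17459 = -8961531547/1231966016502 ≈ -0.0072742)
(d(-177) - 29909)/(q + 1/(39167 - 5)) = (6*(-177) - 29909)/(-8961531547/1231966016502 + 1/(39167 - 5)) = (-1062 - 29909)/(-8961531547/1231966016502 + 1/39162) = -30971/(-8961531547/1231966016502 + 1/39162) = -30971/(-29143294368926/4020521094854277) = -30971*(-4020521094854277/29143294368926) = 124519558828731812967/29143294368926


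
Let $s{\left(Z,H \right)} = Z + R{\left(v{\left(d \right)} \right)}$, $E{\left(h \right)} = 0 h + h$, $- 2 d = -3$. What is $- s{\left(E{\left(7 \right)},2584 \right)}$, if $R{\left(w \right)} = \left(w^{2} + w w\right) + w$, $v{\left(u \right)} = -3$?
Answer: $-22$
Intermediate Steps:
$d = \frac{3}{2}$ ($d = \left(- \frac{1}{2}\right) \left(-3\right) = \frac{3}{2} \approx 1.5$)
$E{\left(h \right)} = h$ ($E{\left(h \right)} = 0 + h = h$)
$R{\left(w \right)} = w + 2 w^{2}$ ($R{\left(w \right)} = \left(w^{2} + w^{2}\right) + w = 2 w^{2} + w = w + 2 w^{2}$)
$s{\left(Z,H \right)} = 15 + Z$ ($s{\left(Z,H \right)} = Z - 3 \left(1 + 2 \left(-3\right)\right) = Z - 3 \left(1 - 6\right) = Z - -15 = Z + 15 = 15 + Z$)
$- s{\left(E{\left(7 \right)},2584 \right)} = - (15 + 7) = \left(-1\right) 22 = -22$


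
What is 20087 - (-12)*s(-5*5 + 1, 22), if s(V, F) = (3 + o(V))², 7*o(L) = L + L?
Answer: 993011/49 ≈ 20266.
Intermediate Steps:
o(L) = 2*L/7 (o(L) = (L + L)/7 = (2*L)/7 = 2*L/7)
s(V, F) = (3 + 2*V/7)²
20087 - (-12)*s(-5*5 + 1, 22) = 20087 - (-12)*(21 + 2*(-5*5 + 1))²/49 = 20087 - (-12)*(21 + 2*(-25 + 1))²/49 = 20087 - (-12)*(21 + 2*(-24))²/49 = 20087 - (-12)*(21 - 48)²/49 = 20087 - (-12)*(1/49)*(-27)² = 20087 - (-12)*(1/49)*729 = 20087 - (-12)*729/49 = 20087 - 1*(-8748/49) = 20087 + 8748/49 = 993011/49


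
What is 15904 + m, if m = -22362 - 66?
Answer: -6524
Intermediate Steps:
m = -22428
15904 + m = 15904 - 22428 = -6524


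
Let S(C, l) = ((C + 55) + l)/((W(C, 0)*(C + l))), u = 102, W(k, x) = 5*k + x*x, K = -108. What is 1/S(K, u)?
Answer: 3240/49 ≈ 66.122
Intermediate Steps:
W(k, x) = x**2 + 5*k (W(k, x) = 5*k + x**2 = x**2 + 5*k)
S(C, l) = (55 + C + l)/(5*C*(C + l)) (S(C, l) = ((C + 55) + l)/(((0**2 + 5*C)*(C + l))) = ((55 + C) + l)/(((0 + 5*C)*(C + l))) = (55 + C + l)/(((5*C)*(C + l))) = (55 + C + l)/((5*C*(C + l))) = (55 + C + l)*(1/(5*C*(C + l))) = (55 + C + l)/(5*C*(C + l)))
1/S(K, u) = 1/((1/5)*(55 - 108 + 102)/(-108*(-108 + 102))) = 1/((1/5)*(-1/108)*49/(-6)) = 1/((1/5)*(-1/108)*(-1/6)*49) = 1/(49/3240) = 3240/49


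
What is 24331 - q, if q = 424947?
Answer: -400616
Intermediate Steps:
24331 - q = 24331 - 1*424947 = 24331 - 424947 = -400616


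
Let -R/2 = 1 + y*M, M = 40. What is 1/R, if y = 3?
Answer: -1/242 ≈ -0.0041322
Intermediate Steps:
R = -242 (R = -2*(1 + 3*40) = -2*(1 + 120) = -2*121 = -242)
1/R = 1/(-242) = -1/242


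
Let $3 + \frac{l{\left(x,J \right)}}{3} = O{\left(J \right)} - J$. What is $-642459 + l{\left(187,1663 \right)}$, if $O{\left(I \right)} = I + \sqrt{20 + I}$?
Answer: $-642468 + 9 \sqrt{187} \approx -6.4235 \cdot 10^{5}$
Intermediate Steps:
$l{\left(x,J \right)} = -9 + 3 \sqrt{20 + J}$ ($l{\left(x,J \right)} = -9 + 3 \left(\left(J + \sqrt{20 + J}\right) - J\right) = -9 + 3 \sqrt{20 + J}$)
$-642459 + l{\left(187,1663 \right)} = -642459 - \left(9 - 3 \sqrt{20 + 1663}\right) = -642459 - \left(9 - 3 \sqrt{1683}\right) = -642459 - \left(9 - 3 \cdot 3 \sqrt{187}\right) = -642459 - \left(9 - 9 \sqrt{187}\right) = -642468 + 9 \sqrt{187}$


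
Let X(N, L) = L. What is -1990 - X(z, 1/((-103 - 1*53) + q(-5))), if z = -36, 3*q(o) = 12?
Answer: -302479/152 ≈ -1990.0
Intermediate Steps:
q(o) = 4 (q(o) = (1/3)*12 = 4)
-1990 - X(z, 1/((-103 - 1*53) + q(-5))) = -1990 - 1/((-103 - 1*53) + 4) = -1990 - 1/((-103 - 53) + 4) = -1990 - 1/(-156 + 4) = -1990 - 1/(-152) = -1990 - 1*(-1/152) = -1990 + 1/152 = -302479/152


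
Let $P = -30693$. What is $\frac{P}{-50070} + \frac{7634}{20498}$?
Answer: $\frac{168563249}{171055810} \approx 0.98543$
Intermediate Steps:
$\frac{P}{-50070} + \frac{7634}{20498} = - \frac{30693}{-50070} + \frac{7634}{20498} = \left(-30693\right) \left(- \frac{1}{50070}\right) + 7634 \cdot \frac{1}{20498} = \frac{10231}{16690} + \frac{3817}{10249} = \frac{168563249}{171055810}$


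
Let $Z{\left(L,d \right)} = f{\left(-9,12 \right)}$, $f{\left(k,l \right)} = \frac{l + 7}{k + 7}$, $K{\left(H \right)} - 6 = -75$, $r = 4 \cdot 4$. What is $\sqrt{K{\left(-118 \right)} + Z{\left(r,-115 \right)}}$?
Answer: $\frac{i \sqrt{314}}{2} \approx 8.86 i$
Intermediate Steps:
$r = 16$
$K{\left(H \right)} = -69$ ($K{\left(H \right)} = 6 - 75 = -69$)
$f{\left(k,l \right)} = \frac{7 + l}{7 + k}$
$Z{\left(L,d \right)} = - \frac{19}{2}$ ($Z{\left(L,d \right)} = \frac{7 + 12}{7 - 9} = \frac{1}{-2} \cdot 19 = \left(- \frac{1}{2}\right) 19 = - \frac{19}{2}$)
$\sqrt{K{\left(-118 \right)} + Z{\left(r,-115 \right)}} = \sqrt{-69 - \frac{19}{2}} = \sqrt{- \frac{157}{2}} = \frac{i \sqrt{314}}{2}$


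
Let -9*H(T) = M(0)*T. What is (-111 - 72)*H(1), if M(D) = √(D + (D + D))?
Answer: 0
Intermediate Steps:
M(D) = √3*√D (M(D) = √(D + 2*D) = √(3*D) = √3*√D)
H(T) = 0 (H(T) = -√3*√0*T/9 = -√3*0*T/9 = -0*T = -⅑*0 = 0)
(-111 - 72)*H(1) = (-111 - 72)*0 = -183*0 = 0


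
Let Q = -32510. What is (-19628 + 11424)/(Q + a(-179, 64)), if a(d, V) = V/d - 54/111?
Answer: 13583773/53829830 ≈ 0.25235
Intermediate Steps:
a(d, V) = -18/37 + V/d (a(d, V) = V/d - 54*1/111 = V/d - 18/37 = -18/37 + V/d)
(-19628 + 11424)/(Q + a(-179, 64)) = (-19628 + 11424)/(-32510 + (-18/37 + 64/(-179))) = -8204/(-32510 + (-18/37 + 64*(-1/179))) = -8204/(-32510 + (-18/37 - 64/179)) = -8204/(-32510 - 5590/6623) = -8204/(-215319320/6623) = -8204*(-6623/215319320) = 13583773/53829830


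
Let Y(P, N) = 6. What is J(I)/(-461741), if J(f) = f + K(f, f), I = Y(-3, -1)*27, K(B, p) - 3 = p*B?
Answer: -26409/461741 ≈ -0.057194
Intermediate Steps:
K(B, p) = 3 + B*p (K(B, p) = 3 + p*B = 3 + B*p)
I = 162 (I = 6*27 = 162)
J(f) = 3 + f + f² (J(f) = f + (3 + f*f) = f + (3 + f²) = 3 + f + f²)
J(I)/(-461741) = (3 + 162 + 162²)/(-461741) = (3 + 162 + 26244)*(-1/461741) = 26409*(-1/461741) = -26409/461741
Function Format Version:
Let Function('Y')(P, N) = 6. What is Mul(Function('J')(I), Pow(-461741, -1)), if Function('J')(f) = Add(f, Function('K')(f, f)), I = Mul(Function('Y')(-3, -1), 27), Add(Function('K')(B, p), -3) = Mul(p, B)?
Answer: Rational(-26409, 461741) ≈ -0.057194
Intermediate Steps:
Function('K')(B, p) = Add(3, Mul(B, p)) (Function('K')(B, p) = Add(3, Mul(p, B)) = Add(3, Mul(B, p)))
I = 162 (I = Mul(6, 27) = 162)
Function('J')(f) = Add(3, f, Pow(f, 2)) (Function('J')(f) = Add(f, Add(3, Mul(f, f))) = Add(f, Add(3, Pow(f, 2))) = Add(3, f, Pow(f, 2)))
Mul(Function('J')(I), Pow(-461741, -1)) = Mul(Add(3, 162, Pow(162, 2)), Pow(-461741, -1)) = Mul(Add(3, 162, 26244), Rational(-1, 461741)) = Mul(26409, Rational(-1, 461741)) = Rational(-26409, 461741)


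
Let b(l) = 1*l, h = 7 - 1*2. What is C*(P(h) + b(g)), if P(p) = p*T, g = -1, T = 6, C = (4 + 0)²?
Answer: 464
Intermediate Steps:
C = 16 (C = 4² = 16)
h = 5 (h = 7 - 2 = 5)
b(l) = l
P(p) = 6*p (P(p) = p*6 = 6*p)
C*(P(h) + b(g)) = 16*(6*5 - 1) = 16*(30 - 1) = 16*29 = 464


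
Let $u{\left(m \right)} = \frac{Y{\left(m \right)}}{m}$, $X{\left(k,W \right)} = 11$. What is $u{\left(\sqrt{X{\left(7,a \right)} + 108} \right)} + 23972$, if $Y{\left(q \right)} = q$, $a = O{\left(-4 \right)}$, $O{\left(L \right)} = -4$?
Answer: $23973$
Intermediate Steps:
$a = -4$
$u{\left(m \right)} = 1$ ($u{\left(m \right)} = \frac{m}{m} = 1$)
$u{\left(\sqrt{X{\left(7,a \right)} + 108} \right)} + 23972 = 1 + 23972 = 23973$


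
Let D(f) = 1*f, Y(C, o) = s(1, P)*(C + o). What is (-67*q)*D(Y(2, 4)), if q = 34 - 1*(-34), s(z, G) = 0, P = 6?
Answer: 0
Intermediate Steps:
Y(C, o) = 0 (Y(C, o) = 0*(C + o) = 0)
D(f) = f
q = 68 (q = 34 + 34 = 68)
(-67*q)*D(Y(2, 4)) = -67*68*0 = -4556*0 = 0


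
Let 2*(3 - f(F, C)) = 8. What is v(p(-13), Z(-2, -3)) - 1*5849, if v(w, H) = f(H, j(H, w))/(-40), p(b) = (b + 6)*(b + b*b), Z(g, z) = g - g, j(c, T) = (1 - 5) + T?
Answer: -233959/40 ≈ -5849.0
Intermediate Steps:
j(c, T) = -4 + T
f(F, C) = -1 (f(F, C) = 3 - 1/2*8 = 3 - 4 = -1)
Z(g, z) = 0
p(b) = (6 + b)*(b + b**2)
v(w, H) = 1/40 (v(w, H) = -1/(-40) = -1*(-1/40) = 1/40)
v(p(-13), Z(-2, -3)) - 1*5849 = 1/40 - 1*5849 = 1/40 - 5849 = -233959/40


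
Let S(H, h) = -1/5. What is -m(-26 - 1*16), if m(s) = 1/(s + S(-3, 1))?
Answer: 5/211 ≈ 0.023697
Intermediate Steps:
S(H, h) = -⅕ (S(H, h) = -1*⅕ = -⅕)
m(s) = 1/(-⅕ + s) (m(s) = 1/(s - ⅕) = 1/(-⅕ + s))
-m(-26 - 1*16) = -5/(-1 + 5*(-26 - 1*16)) = -5/(-1 + 5*(-26 - 16)) = -5/(-1 + 5*(-42)) = -5/(-1 - 210) = -5/(-211) = -5*(-1)/211 = -1*(-5/211) = 5/211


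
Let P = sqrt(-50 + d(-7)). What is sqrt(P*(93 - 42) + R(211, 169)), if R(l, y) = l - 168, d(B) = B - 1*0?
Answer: sqrt(43 + 51*I*sqrt(57)) ≈ 14.67 + 13.123*I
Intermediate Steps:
d(B) = B (d(B) = B + 0 = B)
R(l, y) = -168 + l
P = I*sqrt(57) (P = sqrt(-50 - 7) = sqrt(-57) = I*sqrt(57) ≈ 7.5498*I)
sqrt(P*(93 - 42) + R(211, 169)) = sqrt((I*sqrt(57))*(93 - 42) + (-168 + 211)) = sqrt((I*sqrt(57))*51 + 43) = sqrt(51*I*sqrt(57) + 43) = sqrt(43 + 51*I*sqrt(57))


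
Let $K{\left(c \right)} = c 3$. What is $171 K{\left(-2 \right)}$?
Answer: $-1026$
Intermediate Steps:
$K{\left(c \right)} = 3 c$
$171 K{\left(-2 \right)} = 171 \cdot 3 \left(-2\right) = 171 \left(-6\right) = -1026$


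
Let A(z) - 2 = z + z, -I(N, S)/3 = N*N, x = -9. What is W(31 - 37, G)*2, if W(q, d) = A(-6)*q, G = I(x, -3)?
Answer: 120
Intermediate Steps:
I(N, S) = -3*N**2 (I(N, S) = -3*N*N = -3*N**2)
A(z) = 2 + 2*z (A(z) = 2 + (z + z) = 2 + 2*z)
G = -243 (G = -3*(-9)**2 = -3*81 = -243)
W(q, d) = -10*q (W(q, d) = (2 + 2*(-6))*q = (2 - 12)*q = -10*q)
W(31 - 37, G)*2 = -10*(31 - 37)*2 = -10*(-6)*2 = 60*2 = 120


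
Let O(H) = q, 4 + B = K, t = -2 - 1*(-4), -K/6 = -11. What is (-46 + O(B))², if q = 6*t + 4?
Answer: 900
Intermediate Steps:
K = 66 (K = -6*(-11) = 66)
t = 2 (t = -2 + 4 = 2)
B = 62 (B = -4 + 66 = 62)
q = 16 (q = 6*2 + 4 = 12 + 4 = 16)
O(H) = 16
(-46 + O(B))² = (-46 + 16)² = (-30)² = 900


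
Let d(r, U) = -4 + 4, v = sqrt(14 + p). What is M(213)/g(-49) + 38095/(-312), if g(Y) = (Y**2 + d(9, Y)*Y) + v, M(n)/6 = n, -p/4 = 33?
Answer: (-38095*sqrt(118) + 91067359*I)/(312*(sqrt(118) - 2401*I)) ≈ -121.57 - 0.0024081*I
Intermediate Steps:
p = -132 (p = -4*33 = -132)
v = I*sqrt(118) (v = sqrt(14 - 132) = sqrt(-118) = I*sqrt(118) ≈ 10.863*I)
M(n) = 6*n
d(r, U) = 0
g(Y) = Y**2 + I*sqrt(118) (g(Y) = (Y**2 + 0*Y) + I*sqrt(118) = (Y**2 + 0) + I*sqrt(118) = Y**2 + I*sqrt(118))
M(213)/g(-49) + 38095/(-312) = (6*213)/((-49)**2 + I*sqrt(118)) + 38095/(-312) = 1278/(2401 + I*sqrt(118)) + 38095*(-1/312) = 1278/(2401 + I*sqrt(118)) - 38095/312 = -38095/312 + 1278/(2401 + I*sqrt(118))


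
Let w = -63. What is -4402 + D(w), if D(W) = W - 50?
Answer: -4515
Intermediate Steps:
D(W) = -50 + W
-4402 + D(w) = -4402 + (-50 - 63) = -4402 - 113 = -4515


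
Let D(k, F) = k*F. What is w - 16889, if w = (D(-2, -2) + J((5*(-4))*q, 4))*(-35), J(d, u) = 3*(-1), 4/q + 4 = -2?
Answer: -16924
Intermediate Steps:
q = -⅔ (q = 4/(-4 - 2) = 4/(-6) = 4*(-⅙) = -⅔ ≈ -0.66667)
D(k, F) = F*k
J(d, u) = -3
w = -35 (w = (-2*(-2) - 3)*(-35) = (4 - 3)*(-35) = 1*(-35) = -35)
w - 16889 = -35 - 16889 = -16924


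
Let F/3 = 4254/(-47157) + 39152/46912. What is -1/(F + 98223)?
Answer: -46088108/4527015152535 ≈ -1.0181e-5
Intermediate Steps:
F = 102920451/46088108 (F = 3*(4254/(-47157) + 39152/46912) = 3*(4254*(-1/47157) + 39152*(1/46912)) = 3*(-1418/15719 + 2447/2932) = 3*(34306817/46088108) = 102920451/46088108 ≈ 2.2331)
-1/(F + 98223) = -1/(102920451/46088108 + 98223) = -1/4527015152535/46088108 = -1*46088108/4527015152535 = -46088108/4527015152535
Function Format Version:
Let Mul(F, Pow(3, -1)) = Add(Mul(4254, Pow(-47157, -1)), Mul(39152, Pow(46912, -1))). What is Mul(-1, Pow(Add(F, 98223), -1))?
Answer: Rational(-46088108, 4527015152535) ≈ -1.0181e-5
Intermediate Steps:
F = Rational(102920451, 46088108) (F = Mul(3, Add(Mul(4254, Pow(-47157, -1)), Mul(39152, Pow(46912, -1)))) = Mul(3, Add(Mul(4254, Rational(-1, 47157)), Mul(39152, Rational(1, 46912)))) = Mul(3, Add(Rational(-1418, 15719), Rational(2447, 2932))) = Mul(3, Rational(34306817, 46088108)) = Rational(102920451, 46088108) ≈ 2.2331)
Mul(-1, Pow(Add(F, 98223), -1)) = Mul(-1, Pow(Add(Rational(102920451, 46088108), 98223), -1)) = Mul(-1, Pow(Rational(4527015152535, 46088108), -1)) = Mul(-1, Rational(46088108, 4527015152535)) = Rational(-46088108, 4527015152535)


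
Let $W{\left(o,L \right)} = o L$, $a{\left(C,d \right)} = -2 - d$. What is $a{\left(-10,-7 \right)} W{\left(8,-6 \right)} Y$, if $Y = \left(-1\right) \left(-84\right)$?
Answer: $-20160$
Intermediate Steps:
$Y = 84$
$W{\left(o,L \right)} = L o$
$a{\left(-10,-7 \right)} W{\left(8,-6 \right)} Y = \left(-2 - -7\right) \left(\left(-6\right) 8\right) 84 = \left(-2 + 7\right) \left(-48\right) 84 = 5 \left(-48\right) 84 = \left(-240\right) 84 = -20160$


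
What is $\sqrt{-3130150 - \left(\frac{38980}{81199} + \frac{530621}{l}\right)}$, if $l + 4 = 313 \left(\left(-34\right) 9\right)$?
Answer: $\frac{i \sqrt{189336180480087579366219258}}{7777402618} \approx 1769.2 i$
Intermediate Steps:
$l = -95782$ ($l = -4 + 313 \left(\left(-34\right) 9\right) = -4 + 313 \left(-306\right) = -4 - 95778 = -95782$)
$\sqrt{-3130150 - \left(\frac{38980}{81199} + \frac{530621}{l}\right)} = \sqrt{-3130150 - \left(- \frac{530621}{95782} + \frac{38980}{81199}\right)} = \sqrt{-3130150 - - \frac{39352312219}{7777402618}} = \sqrt{-3130150 + \left(- \frac{38980}{81199} + \frac{530621}{95782}\right)} = \sqrt{-3130150 + \frac{39352312219}{7777402618}} = \sqrt{- \frac{24344397452420481}{7777402618}} = \frac{i \sqrt{189336180480087579366219258}}{7777402618}$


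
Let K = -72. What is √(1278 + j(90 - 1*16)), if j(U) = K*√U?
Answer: 3*√(142 - 8*√74) ≈ 25.664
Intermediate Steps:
j(U) = -72*√U
√(1278 + j(90 - 1*16)) = √(1278 - 72*√(90 - 1*16)) = √(1278 - 72*√(90 - 16)) = √(1278 - 72*√74)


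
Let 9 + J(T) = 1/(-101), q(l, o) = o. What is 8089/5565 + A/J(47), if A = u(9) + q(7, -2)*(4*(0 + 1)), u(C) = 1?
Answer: 322727/144690 ≈ 2.2305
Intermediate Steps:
J(T) = -910/101 (J(T) = -9 + 1/(-101) = -9 - 1/101 = -910/101)
A = -7 (A = 1 - 8*(0 + 1) = 1 - 8 = -7)
8089/5565 + A/J(47) = 8089/5565 - 7/(-910/101) = 8089*(1/5565) - 7*(-101/910) = 8089/5565 + 101/130 = 322727/144690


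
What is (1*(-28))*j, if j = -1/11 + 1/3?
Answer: -224/33 ≈ -6.7879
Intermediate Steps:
j = 8/33 (j = -1*1/11 + 1*(⅓) = -1/11 + ⅓ = 8/33 ≈ 0.24242)
(1*(-28))*j = (1*(-28))*(8/33) = -28*8/33 = -224/33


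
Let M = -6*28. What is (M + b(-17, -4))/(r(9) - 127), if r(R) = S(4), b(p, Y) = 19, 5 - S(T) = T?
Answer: 149/126 ≈ 1.1825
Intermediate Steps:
S(T) = 5 - T
r(R) = 1 (r(R) = 5 - 1*4 = 5 - 4 = 1)
M = -168
(M + b(-17, -4))/(r(9) - 127) = (-168 + 19)/(1 - 127) = -149/(-126) = -149*(-1/126) = 149/126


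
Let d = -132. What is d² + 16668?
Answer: 34092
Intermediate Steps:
d² + 16668 = (-132)² + 16668 = 17424 + 16668 = 34092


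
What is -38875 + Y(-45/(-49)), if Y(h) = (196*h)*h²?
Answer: -92974375/2401 ≈ -38723.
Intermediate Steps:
Y(h) = 196*h³
-38875 + Y(-45/(-49)) = -38875 + 196*(-45/(-49))³ = -38875 + 196*(-45*(-1/49))³ = -38875 + 196*(45/49)³ = -38875 + 196*(91125/117649) = -38875 + 364500/2401 = -92974375/2401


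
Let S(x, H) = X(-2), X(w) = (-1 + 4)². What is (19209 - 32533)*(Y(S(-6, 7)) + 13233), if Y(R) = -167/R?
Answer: -1584623320/9 ≈ -1.7607e+8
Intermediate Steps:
X(w) = 9 (X(w) = 3² = 9)
S(x, H) = 9
(19209 - 32533)*(Y(S(-6, 7)) + 13233) = (19209 - 32533)*(-167/9 + 13233) = -13324*(-167*⅑ + 13233) = -13324*(-167/9 + 13233) = -13324*118930/9 = -1584623320/9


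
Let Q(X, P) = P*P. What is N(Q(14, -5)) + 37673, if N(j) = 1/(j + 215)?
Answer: 9041521/240 ≈ 37673.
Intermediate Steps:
Q(X, P) = P²
N(j) = 1/(215 + j)
N(Q(14, -5)) + 37673 = 1/(215 + (-5)²) + 37673 = 1/(215 + 25) + 37673 = 1/240 + 37673 = 9041521/240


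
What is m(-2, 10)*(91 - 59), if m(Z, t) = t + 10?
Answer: 640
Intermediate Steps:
m(Z, t) = 10 + t
m(-2, 10)*(91 - 59) = (10 + 10)*(91 - 59) = 20*32 = 640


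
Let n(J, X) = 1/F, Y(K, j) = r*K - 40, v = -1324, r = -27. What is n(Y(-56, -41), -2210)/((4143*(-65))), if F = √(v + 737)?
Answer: I*√587/158076165 ≈ 1.5327e-7*I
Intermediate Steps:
F = I*√587 (F = √(-1324 + 737) = √(-587) = I*√587 ≈ 24.228*I)
Y(K, j) = -40 - 27*K (Y(K, j) = -27*K - 40 = -40 - 27*K)
n(J, X) = -I*√587/587 (n(J, X) = 1/(I*√587) = -I*√587/587)
n(Y(-56, -41), -2210)/((4143*(-65))) = (-I*√587/587)/((4143*(-65))) = -I*√587/587/(-269295) = -I*√587/587*(-1/269295) = I*√587/158076165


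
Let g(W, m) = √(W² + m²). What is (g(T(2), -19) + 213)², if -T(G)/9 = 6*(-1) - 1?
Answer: (213 + √4330)² ≈ 77731.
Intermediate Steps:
T(G) = 63 (T(G) = -9*(6*(-1) - 1) = -9*(-6 - 1) = -9*(-7) = 63)
(g(T(2), -19) + 213)² = (√(63² + (-19)²) + 213)² = (√(3969 + 361) + 213)² = (√4330 + 213)² = (213 + √4330)²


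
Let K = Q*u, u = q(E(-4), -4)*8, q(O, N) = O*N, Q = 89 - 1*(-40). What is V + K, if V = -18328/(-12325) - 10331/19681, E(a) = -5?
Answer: 172649779717/8364425 ≈ 20641.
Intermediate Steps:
Q = 129 (Q = 89 + 40 = 129)
q(O, N) = N*O
V = 8047717/8364425 (V = -18328*(-1/12325) - 10331*1/19681 = 632/425 - 10331/19681 = 8047717/8364425 ≈ 0.96214)
u = 160 (u = -4*(-5)*8 = 20*8 = 160)
K = 20640 (K = 129*160 = 20640)
V + K = 8047717/8364425 + 20640 = 172649779717/8364425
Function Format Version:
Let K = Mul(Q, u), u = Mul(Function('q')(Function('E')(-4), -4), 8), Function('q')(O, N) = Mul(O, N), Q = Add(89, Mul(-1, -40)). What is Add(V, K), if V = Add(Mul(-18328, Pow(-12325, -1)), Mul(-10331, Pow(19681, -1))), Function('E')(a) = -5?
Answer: Rational(172649779717, 8364425) ≈ 20641.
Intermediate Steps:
Q = 129 (Q = Add(89, 40) = 129)
Function('q')(O, N) = Mul(N, O)
V = Rational(8047717, 8364425) (V = Add(Mul(-18328, Rational(-1, 12325)), Mul(-10331, Rational(1, 19681))) = Add(Rational(632, 425), Rational(-10331, 19681)) = Rational(8047717, 8364425) ≈ 0.96214)
u = 160 (u = Mul(Mul(-4, -5), 8) = Mul(20, 8) = 160)
K = 20640 (K = Mul(129, 160) = 20640)
Add(V, K) = Add(Rational(8047717, 8364425), 20640) = Rational(172649779717, 8364425)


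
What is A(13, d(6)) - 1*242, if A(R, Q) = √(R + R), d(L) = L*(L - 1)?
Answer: -242 + √26 ≈ -236.90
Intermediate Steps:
d(L) = L*(-1 + L)
A(R, Q) = √2*√R (A(R, Q) = √(2*R) = √2*√R)
A(13, d(6)) - 1*242 = √2*√13 - 1*242 = √26 - 242 = -242 + √26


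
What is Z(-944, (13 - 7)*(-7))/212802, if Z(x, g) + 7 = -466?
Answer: -473/212802 ≈ -0.0022227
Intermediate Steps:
Z(x, g) = -473 (Z(x, g) = -7 - 466 = -473)
Z(-944, (13 - 7)*(-7))/212802 = -473/212802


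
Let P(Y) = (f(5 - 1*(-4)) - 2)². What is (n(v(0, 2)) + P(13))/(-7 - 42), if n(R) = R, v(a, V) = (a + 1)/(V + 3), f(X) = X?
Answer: -246/245 ≈ -1.0041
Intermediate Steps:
v(a, V) = (1 + a)/(3 + V)
P(Y) = 49 (P(Y) = ((5 - 1*(-4)) - 2)² = ((5 + 4) - 2)² = (9 - 2)² = 7² = 49)
(n(v(0, 2)) + P(13))/(-7 - 42) = ((1 + 0)/(3 + 2) + 49)/(-7 - 42) = (1/5 + 49)/(-49) = -((⅕)*1 + 49)/49 = -(⅕ + 49)/49 = -1/49*246/5 = -246/245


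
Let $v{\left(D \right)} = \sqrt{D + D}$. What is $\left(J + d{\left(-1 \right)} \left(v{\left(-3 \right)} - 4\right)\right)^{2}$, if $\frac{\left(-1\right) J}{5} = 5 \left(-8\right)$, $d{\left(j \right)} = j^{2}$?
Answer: $\left(196 + i \sqrt{6}\right)^{2} \approx 38410.0 + 960.2 i$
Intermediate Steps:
$J = 200$ ($J = - 5 \cdot 5 \left(-8\right) = \left(-5\right) \left(-40\right) = 200$)
$v{\left(D \right)} = \sqrt{2} \sqrt{D}$ ($v{\left(D \right)} = \sqrt{2 D} = \sqrt{2} \sqrt{D}$)
$\left(J + d{\left(-1 \right)} \left(v{\left(-3 \right)} - 4\right)\right)^{2} = \left(200 + \left(-1\right)^{2} \left(\sqrt{2} \sqrt{-3} - 4\right)\right)^{2} = \left(200 + 1 \left(\sqrt{2} i \sqrt{3} - 4\right)\right)^{2} = \left(200 + 1 \left(i \sqrt{6} - 4\right)\right)^{2} = \left(200 + 1 \left(-4 + i \sqrt{6}\right)\right)^{2} = \left(200 - \left(4 - i \sqrt{6}\right)\right)^{2} = \left(196 + i \sqrt{6}\right)^{2}$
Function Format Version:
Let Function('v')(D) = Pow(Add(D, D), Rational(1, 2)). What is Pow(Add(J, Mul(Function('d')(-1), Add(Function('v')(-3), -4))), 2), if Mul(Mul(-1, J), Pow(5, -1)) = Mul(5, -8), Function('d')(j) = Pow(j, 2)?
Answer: Pow(Add(196, Mul(I, Pow(6, Rational(1, 2)))), 2) ≈ Add(38410., Mul(960.2, I))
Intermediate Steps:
J = 200 (J = Mul(-5, Mul(5, -8)) = Mul(-5, -40) = 200)
Function('v')(D) = Mul(Pow(2, Rational(1, 2)), Pow(D, Rational(1, 2))) (Function('v')(D) = Pow(Mul(2, D), Rational(1, 2)) = Mul(Pow(2, Rational(1, 2)), Pow(D, Rational(1, 2))))
Pow(Add(J, Mul(Function('d')(-1), Add(Function('v')(-3), -4))), 2) = Pow(Add(200, Mul(Pow(-1, 2), Add(Mul(Pow(2, Rational(1, 2)), Pow(-3, Rational(1, 2))), -4))), 2) = Pow(Add(200, Mul(1, Add(Mul(Pow(2, Rational(1, 2)), Mul(I, Pow(3, Rational(1, 2)))), -4))), 2) = Pow(Add(200, Mul(1, Add(Mul(I, Pow(6, Rational(1, 2))), -4))), 2) = Pow(Add(200, Mul(1, Add(-4, Mul(I, Pow(6, Rational(1, 2)))))), 2) = Pow(Add(200, Add(-4, Mul(I, Pow(6, Rational(1, 2))))), 2) = Pow(Add(196, Mul(I, Pow(6, Rational(1, 2)))), 2)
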